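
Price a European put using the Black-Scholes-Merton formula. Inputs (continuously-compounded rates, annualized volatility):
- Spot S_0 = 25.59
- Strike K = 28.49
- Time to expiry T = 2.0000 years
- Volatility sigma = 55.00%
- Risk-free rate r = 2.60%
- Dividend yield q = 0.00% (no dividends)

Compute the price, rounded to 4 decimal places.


d1 = (ln(S/K) + (r - q + 0.5*sigma^2) * T) / (sigma * sqrt(T)) = 0.31774615
d2 = d1 - sigma * sqrt(T) = -0.46007131
exp(-rT) = 0.94932887; exp(-qT) = 1.00000000
P = K * exp(-rT) * N(-d2) - S_0 * exp(-qT) * N(-d1)
N(-d1) = 0.37533875; N(-d2) = 0.67726748
P = 28.4900 * 0.94932887 * 0.67726748 - 25.5900 * 1.00000000 * 0.37533875 = 8.7127

Answer: Price = 8.7127


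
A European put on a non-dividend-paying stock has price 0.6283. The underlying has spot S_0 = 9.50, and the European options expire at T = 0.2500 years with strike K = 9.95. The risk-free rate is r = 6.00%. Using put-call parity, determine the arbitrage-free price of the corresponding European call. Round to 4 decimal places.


Put-call parity: C - P = S_0 * exp(-qT) - K * exp(-rT).
S_0 * exp(-qT) = 9.5000 * 1.00000000 = 9.50000000
K * exp(-rT) = 9.9500 * 0.98511194 = 9.80186380
C = P + S*exp(-qT) - K*exp(-rT)
C = 0.6283 + 9.50000000 - 9.80186380 = 0.3264

Answer: Call price = 0.3264


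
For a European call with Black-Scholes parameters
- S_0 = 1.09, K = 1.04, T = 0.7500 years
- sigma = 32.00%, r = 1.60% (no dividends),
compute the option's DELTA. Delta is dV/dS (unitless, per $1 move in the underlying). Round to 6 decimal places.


d1 = 0.3513067525; d2 = 0.0741786232
phi(d1) = 0.3750684447; exp(-qT) = 1.0000000000; exp(-rT) = 0.9880717129
N(d1) = 0.6373208852
Delta = exp(-qT) * N(d1) = 1.0000000000 * 0.6373208852 = 0.637321

Answer: Delta = 0.637321


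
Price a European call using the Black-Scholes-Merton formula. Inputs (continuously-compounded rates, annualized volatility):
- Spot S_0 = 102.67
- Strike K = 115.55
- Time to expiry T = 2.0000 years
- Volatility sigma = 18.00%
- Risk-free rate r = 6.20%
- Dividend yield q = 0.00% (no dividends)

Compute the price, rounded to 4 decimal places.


Answer: Price = 10.6687

Derivation:
d1 = (ln(S/K) + (r - q + 0.5*sigma^2) * T) / (sigma * sqrt(T)) = 0.15012908
d2 = d1 - sigma * sqrt(T) = -0.10442936
exp(-rT) = 0.88337984; exp(-qT) = 1.00000000
C = S_0 * exp(-qT) * N(d1) - K * exp(-rT) * N(d2)
N(d1) = 0.55966861; N(d2) = 0.45841431
C = 102.6700 * 1.00000000 * 0.55966861 - 115.5500 * 0.88337984 * 0.45841431 = 10.6687


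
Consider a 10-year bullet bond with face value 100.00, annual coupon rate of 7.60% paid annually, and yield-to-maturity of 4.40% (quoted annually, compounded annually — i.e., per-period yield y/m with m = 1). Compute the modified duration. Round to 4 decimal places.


Answer: Modified duration = 7.3386

Derivation:
Coupon per period c = face * coupon_rate / m = 7.600000
Periods per year m = 1; per-period yield y/m = 0.044000
Number of cashflows N = 10
Cashflows (t years, CF_t, discount factor 1/(1+y/m)^(m*t), PV):
  t = 1.0000: CF_t = 7.600000, DF = 0.957854, PV = 7.279693
  t = 2.0000: CF_t = 7.600000, DF = 0.917485, PV = 6.972886
  t = 3.0000: CF_t = 7.600000, DF = 0.878817, PV = 6.679010
  t = 4.0000: CF_t = 7.600000, DF = 0.841779, PV = 6.397519
  t = 5.0000: CF_t = 7.600000, DF = 0.806302, PV = 6.127892
  t = 6.0000: CF_t = 7.600000, DF = 0.772320, PV = 5.869628
  t = 7.0000: CF_t = 7.600000, DF = 0.739770, PV = 5.622249
  t = 8.0000: CF_t = 7.600000, DF = 0.708592, PV = 5.385296
  t = 9.0000: CF_t = 7.600000, DF = 0.678728, PV = 5.158330
  t = 10.0000: CF_t = 107.600000, DF = 0.650122, PV = 69.953151
Price P = sum_t PV_t = 125.445656
First compute Macaulay numerator sum_t t * PV_t:
  t * PV_t at t = 1.0000: 7.279693
  t * PV_t at t = 2.0000: 13.945773
  t * PV_t at t = 3.0000: 20.037030
  t * PV_t at t = 4.0000: 25.590077
  t * PV_t at t = 5.0000: 30.639460
  t * PV_t at t = 6.0000: 35.217770
  t * PV_t at t = 7.0000: 39.355745
  t * PV_t at t = 8.0000: 43.082370
  t * PV_t at t = 9.0000: 46.424968
  t * PV_t at t = 10.0000: 699.531515
Macaulay duration D = 961.104401 / 125.445656 = 7.661520
Modified duration = D / (1 + y/m) = 7.661520 / (1 + 0.044000) = 7.338621


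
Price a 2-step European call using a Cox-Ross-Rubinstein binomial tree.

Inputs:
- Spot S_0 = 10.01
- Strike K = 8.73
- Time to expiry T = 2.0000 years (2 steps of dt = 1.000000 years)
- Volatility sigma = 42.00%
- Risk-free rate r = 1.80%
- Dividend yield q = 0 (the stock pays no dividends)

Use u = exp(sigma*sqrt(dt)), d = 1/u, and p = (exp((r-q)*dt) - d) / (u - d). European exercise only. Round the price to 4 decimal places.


dt = T/N = 1.000000
u = exp(sigma*sqrt(dt)) = 1.521962; d = 1/u = 0.657047
p = (exp((r-q)*dt) - d) / (u - d) = 0.417516
Discount per step: exp(-r*dt) = 0.982161
Stock lattice S(k, i) with i counting down-moves:
  k=0: S(0,0) = 10.0100
  k=1: S(1,0) = 15.2348; S(1,1) = 6.5770
  k=2: S(2,0) = 23.1868; S(2,1) = 10.0100; S(2,2) = 4.3214
Terminal payoffs V(N, i) = max(S_T - K, 0):
  V(2,0) = 14.456833; V(2,1) = 1.280000; V(2,2) = 0.000000
Backward induction: V(k, i) = exp(-r*dt) * [p * V(k+1, i) + (1-p) * V(k+1, i+1)].
  V(1,0) = exp(-r*dt) * [p*14.456833 + (1-p)*1.280000] = 6.660569
  V(1,1) = exp(-r*dt) * [p*1.280000 + (1-p)*0.000000] = 0.524888
  V(0,0) = exp(-r*dt) * [p*6.660569 + (1-p)*0.524888] = 3.031573

Answer: Price = V(0,0) = 3.0316


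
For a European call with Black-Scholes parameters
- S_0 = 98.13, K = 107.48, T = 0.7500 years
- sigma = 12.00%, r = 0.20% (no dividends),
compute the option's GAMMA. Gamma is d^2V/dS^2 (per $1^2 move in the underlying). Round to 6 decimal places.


d1 = -0.8093647634; d2 = -0.9132878119
phi(d1) = 0.2875167403; exp(-qT) = 1.0000000000; exp(-rT) = 0.9985011244
Gamma = exp(-qT) * phi(d1) / (S * sigma * sqrt(T)) = 1.0000000000 * 0.2875167403 / (98.1300 * 0.1200 * 0.8660254038) = 0.028194

Answer: Gamma = 0.028194


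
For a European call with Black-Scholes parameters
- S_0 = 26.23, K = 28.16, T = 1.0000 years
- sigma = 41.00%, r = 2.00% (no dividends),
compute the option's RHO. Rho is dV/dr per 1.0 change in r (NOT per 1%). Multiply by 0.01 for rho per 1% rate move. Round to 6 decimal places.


d1 = 0.0806128356; d2 = -0.3293871644
phi(d1) = 0.3976481349; exp(-qT) = 1.0000000000; exp(-rT) = 0.9801986733
N(d2) = 0.3709315342
Rho = K*T*exp(-rT)*N(d2) = 28.1600 * 1.0000 * 0.9801986733 * 0.3709315342 = 10.238599

Answer: Rho = 10.238599


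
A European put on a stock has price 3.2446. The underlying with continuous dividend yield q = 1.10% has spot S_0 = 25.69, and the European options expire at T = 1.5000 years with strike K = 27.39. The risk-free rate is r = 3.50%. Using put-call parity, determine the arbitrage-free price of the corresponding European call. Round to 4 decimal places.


Answer: Call price = 2.5251

Derivation:
Put-call parity: C - P = S_0 * exp(-qT) - K * exp(-rT).
S_0 * exp(-qT) = 25.6900 * 0.98363538 = 25.26959290
K * exp(-rT) = 27.3900 * 0.94885432 = 25.98911985
C = P + S*exp(-qT) - K*exp(-rT)
C = 3.2446 + 25.26959290 - 25.98911985 = 2.5251


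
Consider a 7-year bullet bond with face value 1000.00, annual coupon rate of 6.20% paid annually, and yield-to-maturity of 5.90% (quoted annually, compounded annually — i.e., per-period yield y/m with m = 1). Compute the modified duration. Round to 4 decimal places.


Coupon per period c = face * coupon_rate / m = 62.000000
Periods per year m = 1; per-period yield y/m = 0.059000
Number of cashflows N = 7
Cashflows (t years, CF_t, discount factor 1/(1+y/m)^(m*t), PV):
  t = 1.0000: CF_t = 62.000000, DF = 0.944287, PV = 58.545798
  t = 2.0000: CF_t = 62.000000, DF = 0.891678, PV = 55.284040
  t = 3.0000: CF_t = 62.000000, DF = 0.842000, PV = 52.204003
  t = 4.0000: CF_t = 62.000000, DF = 0.795090, PV = 49.295565
  t = 5.0000: CF_t = 62.000000, DF = 0.750793, PV = 46.549164
  t = 6.0000: CF_t = 62.000000, DF = 0.708964, PV = 43.955774
  t = 7.0000: CF_t = 1062.000000, DF = 0.669466, PV = 710.972489
Price P = sum_t PV_t = 1016.806833
First compute Macaulay numerator sum_t t * PV_t:
  t * PV_t at t = 1.0000: 58.545798
  t * PV_t at t = 2.0000: 110.568079
  t * PV_t at t = 3.0000: 156.612010
  t * PV_t at t = 4.0000: 197.182260
  t * PV_t at t = 5.0000: 232.745822
  t * PV_t at t = 6.0000: 263.734642
  t * PV_t at t = 7.0000: 4976.807422
Macaulay duration D = 5996.196033 / 1016.806833 = 5.897085
Modified duration = D / (1 + y/m) = 5.897085 / (1 + 0.059000) = 5.568541

Answer: Modified duration = 5.5685


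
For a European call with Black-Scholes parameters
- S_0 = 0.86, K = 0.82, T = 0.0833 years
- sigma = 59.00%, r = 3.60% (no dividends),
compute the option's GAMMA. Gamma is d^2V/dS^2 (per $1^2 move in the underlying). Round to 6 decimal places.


Answer: Gamma = 2.532068

Derivation:
d1 = 0.3824499874; d2 = 0.2121657251
phi(d1) = 0.3708073848; exp(-qT) = 1.0000000000; exp(-rT) = 0.9970056919
Gamma = exp(-qT) * phi(d1) / (S * sigma * sqrt(T)) = 1.0000000000 * 0.3708073848 / (0.8600 * 0.5900 * 0.2886173938) = 2.532068


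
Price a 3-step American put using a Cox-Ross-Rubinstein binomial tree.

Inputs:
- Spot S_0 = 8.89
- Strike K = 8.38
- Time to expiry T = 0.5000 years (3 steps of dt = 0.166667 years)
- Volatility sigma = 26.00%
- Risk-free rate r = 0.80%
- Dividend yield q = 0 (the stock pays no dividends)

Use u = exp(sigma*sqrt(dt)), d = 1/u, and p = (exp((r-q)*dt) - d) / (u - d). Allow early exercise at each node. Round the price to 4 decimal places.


Answer: Price = V(0,0) = 0.4210

Derivation:
dt = T/N = 0.166667
u = exp(sigma*sqrt(dt)) = 1.111983; d = 1/u = 0.899295
p = (exp((r-q)*dt) - d) / (u - d) = 0.479762
Discount per step: exp(-r*dt) = 0.998668
Stock lattice S(k, i) with i counting down-moves:
  k=0: S(0,0) = 8.8900
  k=1: S(1,0) = 9.8855; S(1,1) = 7.9947
  k=2: S(2,0) = 10.9925; S(2,1) = 8.8900; S(2,2) = 7.1896
  k=3: S(3,0) = 12.2235; S(3,1) = 9.8855; S(3,2) = 7.9947; S(3,3) = 6.4656
Terminal payoffs V(N, i) = max(K - S_T, 0):
  V(3,0) = 0.000000; V(3,1) = 0.000000; V(3,2) = 0.385271; V(3,3) = 1.914416
Backward induction: V(k, i) = exp(-r*dt) * [p * V(k+1, i) + (1-p) * V(k+1, i+1)]; then take max(V_cont, immediate exercise) for American.
  V(2,0) = exp(-r*dt) * [p*0.000000 + (1-p)*0.000000] = 0.000000; exercise = 0.000000; V(2,0) = max -> 0.000000
  V(2,1) = exp(-r*dt) * [p*0.000000 + (1-p)*0.385271] = 0.200165; exercise = 0.000000; V(2,1) = max -> 0.200165
  V(2,2) = exp(-r*dt) * [p*0.385271 + (1-p)*1.914416] = 1.179217; exercise = 1.190383; V(2,2) = max -> 1.190383
  V(1,0) = exp(-r*dt) * [p*0.000000 + (1-p)*0.200165] = 0.103995; exercise = 0.000000; V(1,0) = max -> 0.103995
  V(1,1) = exp(-r*dt) * [p*0.200165 + (1-p)*1.190383] = 0.714361; exercise = 0.385271; V(1,1) = max -> 0.714361
  V(0,0) = exp(-r*dt) * [p*0.103995 + (1-p)*0.714361] = 0.420969; exercise = 0.000000; V(0,0) = max -> 0.420969


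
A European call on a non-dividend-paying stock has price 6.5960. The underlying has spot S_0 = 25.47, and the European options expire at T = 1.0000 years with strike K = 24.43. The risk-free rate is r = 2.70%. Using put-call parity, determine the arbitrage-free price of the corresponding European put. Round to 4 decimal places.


Put-call parity: C - P = S_0 * exp(-qT) - K * exp(-rT).
S_0 * exp(-qT) = 25.4700 * 1.00000000 = 25.47000000
K * exp(-rT) = 24.4300 * 0.97336124 = 23.77921513
P = C - S*exp(-qT) + K*exp(-rT)
P = 6.5960 - 25.47000000 + 23.77921513 = 4.9052

Answer: Put price = 4.9052


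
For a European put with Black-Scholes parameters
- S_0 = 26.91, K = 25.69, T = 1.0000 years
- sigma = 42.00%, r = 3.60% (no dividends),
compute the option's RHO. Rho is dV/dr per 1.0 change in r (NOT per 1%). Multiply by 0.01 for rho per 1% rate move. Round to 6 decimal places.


Answer: Rho = -12.527418

Derivation:
d1 = 0.4061813181; d2 = -0.0138186819
phi(d1) = 0.3673536890; exp(-qT) = 1.0000000000; exp(-rT) = 0.9646402935
N(-d2) = 0.5055126810
Rho = -K*T*exp(-rT)*N(-d2) = -25.6900 * 1.0000 * 0.9646402935 * 0.5055126810 = -12.527418


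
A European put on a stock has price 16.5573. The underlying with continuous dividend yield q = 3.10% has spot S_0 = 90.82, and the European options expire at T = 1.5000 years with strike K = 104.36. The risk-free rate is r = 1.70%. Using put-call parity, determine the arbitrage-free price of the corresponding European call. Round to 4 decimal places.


Put-call parity: C - P = S_0 * exp(-qT) - K * exp(-rT).
S_0 * exp(-qT) = 90.8200 * 0.95456456 = 86.69355339
K * exp(-rT) = 104.3600 * 0.97482238 = 101.73246347
C = P + S*exp(-qT) - K*exp(-rT)
C = 16.5573 + 86.69355339 - 101.73246347 = 1.5184

Answer: Call price = 1.5184


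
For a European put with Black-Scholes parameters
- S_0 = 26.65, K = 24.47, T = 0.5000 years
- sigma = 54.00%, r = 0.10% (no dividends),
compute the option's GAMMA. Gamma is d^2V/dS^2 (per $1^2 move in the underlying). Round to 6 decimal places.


Answer: Gamma = 0.035959

Derivation:
d1 = 0.4157297433; d2 = 0.0338920815
phi(d1) = 0.3659150256; exp(-qT) = 1.0000000000; exp(-rT) = 0.9995001250
Gamma = exp(-qT) * phi(d1) / (S * sigma * sqrt(T)) = 1.0000000000 * 0.3659150256 / (26.6500 * 0.5400 * 0.7071067812) = 0.035959


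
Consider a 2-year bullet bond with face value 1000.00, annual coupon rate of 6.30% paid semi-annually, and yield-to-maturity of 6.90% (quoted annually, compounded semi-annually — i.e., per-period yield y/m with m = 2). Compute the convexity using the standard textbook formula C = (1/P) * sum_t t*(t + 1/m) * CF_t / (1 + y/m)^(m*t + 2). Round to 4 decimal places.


Coupon per period c = face * coupon_rate / m = 31.500000
Periods per year m = 2; per-period yield y/m = 0.034500
Number of cashflows N = 4
Cashflows (t years, CF_t, discount factor 1/(1+y/m)^(m*t), PV):
  t = 0.5000: CF_t = 31.500000, DF = 0.966651, PV = 30.449493
  t = 1.0000: CF_t = 31.500000, DF = 0.934413, PV = 29.434019
  t = 1.5000: CF_t = 31.500000, DF = 0.903251, PV = 28.452411
  t = 2.0000: CF_t = 1031.500000, DF = 0.873128, PV = 900.631748
Price P = sum_t PV_t = 988.967670
Convexity numerator sum_t t*(t + 1/m) * CF_t / (1+y/m)^(m*t + 2):
  t = 0.5000: term = 14.226205
  t = 1.0000: term = 41.255308
  t = 1.5000: term = 79.758933
  t = 2.0000: term = 4207.811407
Convexity = (1/P) * sum = 4343.051853 / 988.967670 = 4.391500

Answer: Convexity = 4.3915


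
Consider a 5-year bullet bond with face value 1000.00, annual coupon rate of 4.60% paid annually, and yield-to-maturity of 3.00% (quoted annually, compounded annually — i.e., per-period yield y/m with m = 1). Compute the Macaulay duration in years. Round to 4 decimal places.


Coupon per period c = face * coupon_rate / m = 46.000000
Periods per year m = 1; per-period yield y/m = 0.030000
Number of cashflows N = 5
Cashflows (t years, CF_t, discount factor 1/(1+y/m)^(m*t), PV):
  t = 1.0000: CF_t = 46.000000, DF = 0.970874, PV = 44.660194
  t = 2.0000: CF_t = 46.000000, DF = 0.942596, PV = 43.359412
  t = 3.0000: CF_t = 46.000000, DF = 0.915142, PV = 42.096516
  t = 4.0000: CF_t = 46.000000, DF = 0.888487, PV = 40.870404
  t = 5.0000: CF_t = 1046.000000, DF = 0.862609, PV = 902.288788
Price P = sum_t PV_t = 1073.275315
Macaulay numerator sum_t t * PV_t:
  t * PV_t at t = 1.0000: 44.660194
  t * PV_t at t = 2.0000: 86.718824
  t * PV_t at t = 3.0000: 126.289549
  t * PV_t at t = 4.0000: 163.481617
  t * PV_t at t = 5.0000: 4511.443942
Macaulay duration D = (sum_t t * PV_t) / P = 4932.594126 / 1073.275315 = 4.595833

Answer: Macaulay duration = 4.5958 years


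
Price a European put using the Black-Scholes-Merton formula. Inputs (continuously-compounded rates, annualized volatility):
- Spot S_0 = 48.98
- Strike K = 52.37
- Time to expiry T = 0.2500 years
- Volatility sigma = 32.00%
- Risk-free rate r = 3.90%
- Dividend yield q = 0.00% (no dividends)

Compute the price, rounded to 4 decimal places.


d1 = (ln(S/K) + (r - q + 0.5*sigma^2) * T) / (sigma * sqrt(T)) = -0.27732410
d2 = d1 - sigma * sqrt(T) = -0.43732410
exp(-rT) = 0.99029738; exp(-qT) = 1.00000000
P = K * exp(-rT) * N(-d2) - S_0 * exp(-qT) * N(-d1)
N(-d1) = 0.60923437; N(-d2) = 0.66906184
P = 52.3700 * 0.99029738 * 0.66906184 - 48.9800 * 1.00000000 * 0.60923437 = 4.8585

Answer: Price = 4.8585


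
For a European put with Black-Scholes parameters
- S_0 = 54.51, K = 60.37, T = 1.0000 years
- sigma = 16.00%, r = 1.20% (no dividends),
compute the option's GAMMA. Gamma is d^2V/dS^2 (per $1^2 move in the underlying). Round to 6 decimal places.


Answer: Gamma = 0.040702

Derivation:
d1 = -0.4831757608; d2 = -0.6431757608
phi(d1) = 0.3549891898; exp(-qT) = 1.0000000000; exp(-rT) = 0.9880717129
Gamma = exp(-qT) * phi(d1) / (S * sigma * sqrt(T)) = 1.0000000000 * 0.3549891898 / (54.5100 * 0.1600 * 1.0000000000) = 0.040702


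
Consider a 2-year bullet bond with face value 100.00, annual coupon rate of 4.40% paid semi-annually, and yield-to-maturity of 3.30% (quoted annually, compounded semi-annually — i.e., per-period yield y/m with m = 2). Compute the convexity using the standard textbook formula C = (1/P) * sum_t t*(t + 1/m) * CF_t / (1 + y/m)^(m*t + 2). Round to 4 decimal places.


Answer: Convexity = 4.6364

Derivation:
Coupon per period c = face * coupon_rate / m = 2.200000
Periods per year m = 2; per-period yield y/m = 0.016500
Number of cashflows N = 4
Cashflows (t years, CF_t, discount factor 1/(1+y/m)^(m*t), PV):
  t = 0.5000: CF_t = 2.200000, DF = 0.983768, PV = 2.164289
  t = 1.0000: CF_t = 2.200000, DF = 0.967799, PV = 2.129158
  t = 1.5000: CF_t = 2.200000, DF = 0.952090, PV = 2.094597
  t = 2.0000: CF_t = 102.200000, DF = 0.936635, PV = 95.724116
Price P = sum_t PV_t = 102.112161
Convexity numerator sum_t t*(t + 1/m) * CF_t / (1+y/m)^(m*t + 2):
  t = 0.5000: term = 1.047299
  t = 1.0000: term = 3.090896
  t = 1.5000: term = 6.081448
  t = 2.0000: term = 463.208588
Convexity = (1/P) * sum = 473.428231 / 102.112161 = 4.636355


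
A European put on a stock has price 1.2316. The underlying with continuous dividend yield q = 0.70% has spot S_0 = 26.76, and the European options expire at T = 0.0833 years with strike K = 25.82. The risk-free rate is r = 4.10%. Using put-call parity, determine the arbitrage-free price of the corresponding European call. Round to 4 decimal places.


Answer: Call price = 2.2440

Derivation:
Put-call parity: C - P = S_0 * exp(-qT) - K * exp(-rT).
S_0 * exp(-qT) = 26.7600 * 0.99941707 = 26.74440079
K * exp(-rT) = 25.8200 * 0.99659053 = 25.73196737
C = P + S*exp(-qT) - K*exp(-rT)
C = 1.2316 + 26.74440079 - 25.73196737 = 2.2440


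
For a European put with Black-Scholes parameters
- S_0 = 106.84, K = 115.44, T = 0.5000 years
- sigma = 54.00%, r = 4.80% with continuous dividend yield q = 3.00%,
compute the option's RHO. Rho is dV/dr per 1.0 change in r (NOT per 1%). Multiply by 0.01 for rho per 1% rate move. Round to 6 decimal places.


Answer: Rho = -36.309700

Derivation:
d1 = 0.0117365944; d2 = -0.3701010674
phi(d1) = 0.3989148047; exp(-qT) = 0.9851119396; exp(-rT) = 0.9762857098
N(-d2) = 0.6443464066
Rho = -K*T*exp(-rT)*N(-d2) = -115.4400 * 0.5000 * 0.9762857098 * 0.6443464066 = -36.309700


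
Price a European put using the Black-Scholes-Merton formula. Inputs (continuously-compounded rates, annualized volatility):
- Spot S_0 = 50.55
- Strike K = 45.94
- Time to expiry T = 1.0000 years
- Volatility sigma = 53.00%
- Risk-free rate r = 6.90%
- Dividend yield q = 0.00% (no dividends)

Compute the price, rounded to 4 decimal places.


Answer: Price = 6.3813

Derivation:
d1 = (ln(S/K) + (r - q + 0.5*sigma^2) * T) / (sigma * sqrt(T)) = 0.57561651
d2 = d1 - sigma * sqrt(T) = 0.04561651
exp(-rT) = 0.93332668; exp(-qT) = 1.00000000
P = K * exp(-rT) * N(-d2) - S_0 * exp(-qT) * N(-d1)
N(-d1) = 0.28243721; N(-d2) = 0.48180796
P = 45.9400 * 0.93332668 * 0.48180796 - 50.5500 * 1.00000000 * 0.28243721 = 6.3813


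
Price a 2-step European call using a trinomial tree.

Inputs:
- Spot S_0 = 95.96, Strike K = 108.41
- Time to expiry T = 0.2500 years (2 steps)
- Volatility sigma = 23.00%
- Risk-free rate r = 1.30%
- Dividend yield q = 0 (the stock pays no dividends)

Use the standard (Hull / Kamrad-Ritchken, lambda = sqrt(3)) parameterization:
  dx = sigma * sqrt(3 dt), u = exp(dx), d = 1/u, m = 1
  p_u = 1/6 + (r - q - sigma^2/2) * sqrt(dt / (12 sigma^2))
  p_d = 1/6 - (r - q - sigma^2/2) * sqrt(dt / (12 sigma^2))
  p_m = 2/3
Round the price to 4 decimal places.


dt = T/N = 0.125000; dx = sigma*sqrt(3*dt) = 0.140846
u = exp(dx) = 1.151247; d = 1/u = 0.868623
p_u = 0.160698, p_m = 0.666667, p_d = 0.172635
Discount per step: exp(-r*dt) = 0.998376
Stock lattice S(k, j) with j the centered position index:
  k=0: S(0,+0) = 95.9600
  k=1: S(1,-1) = 83.3531; S(1,+0) = 95.9600; S(1,+1) = 110.4737
  k=2: S(2,-2) = 72.4024; S(2,-1) = 83.3531; S(2,+0) = 95.9600; S(2,+1) = 110.4737; S(2,+2) = 127.1825
Terminal payoffs V(N, j) = max(S_T - K, 0):
  V(2,-2) = 0.000000; V(2,-1) = 0.000000; V(2,+0) = 0.000000; V(2,+1) = 2.063657; V(2,+2) = 18.772461
Backward induction: V(k, j) = exp(-r*dt) * [p_u * V(k+1, j+1) + p_m * V(k+1, j) + p_d * V(k+1, j-1)]
  V(1,-1) = exp(-r*dt) * [p_u*0.000000 + p_m*0.000000 + p_d*0.000000] = 0.000000
  V(1,+0) = exp(-r*dt) * [p_u*2.063657 + p_m*0.000000 + p_d*0.000000] = 0.331088
  V(1,+1) = exp(-r*dt) * [p_u*18.772461 + p_m*2.063657 + p_d*0.000000] = 4.385341
  V(0,+0) = exp(-r*dt) * [p_u*4.385341 + p_m*0.331088 + p_d*0.000000] = 0.923939

Answer: Price = V(0,0) = 0.9239


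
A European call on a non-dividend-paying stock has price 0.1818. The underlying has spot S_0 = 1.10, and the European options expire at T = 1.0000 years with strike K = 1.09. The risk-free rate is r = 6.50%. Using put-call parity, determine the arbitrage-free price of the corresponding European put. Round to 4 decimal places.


Put-call parity: C - P = S_0 * exp(-qT) - K * exp(-rT).
S_0 * exp(-qT) = 1.1000 * 1.00000000 = 1.10000000
K * exp(-rT) = 1.0900 * 0.93706746 = 1.02140354
P = C - S*exp(-qT) + K*exp(-rT)
P = 0.1818 - 1.10000000 + 1.02140354 = 0.1032

Answer: Put price = 0.1032


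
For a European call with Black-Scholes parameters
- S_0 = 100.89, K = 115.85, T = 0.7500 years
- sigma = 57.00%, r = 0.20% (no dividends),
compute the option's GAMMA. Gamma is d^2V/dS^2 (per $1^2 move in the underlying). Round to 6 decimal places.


Answer: Gamma = 0.008007

Derivation:
d1 = -0.0302408706; d2 = -0.5238753508
phi(d1) = 0.3987599037; exp(-qT) = 1.0000000000; exp(-rT) = 0.9985011244
Gamma = exp(-qT) * phi(d1) / (S * sigma * sqrt(T)) = 1.0000000000 * 0.3987599037 / (100.8900 * 0.5700 * 0.8660254038) = 0.008007


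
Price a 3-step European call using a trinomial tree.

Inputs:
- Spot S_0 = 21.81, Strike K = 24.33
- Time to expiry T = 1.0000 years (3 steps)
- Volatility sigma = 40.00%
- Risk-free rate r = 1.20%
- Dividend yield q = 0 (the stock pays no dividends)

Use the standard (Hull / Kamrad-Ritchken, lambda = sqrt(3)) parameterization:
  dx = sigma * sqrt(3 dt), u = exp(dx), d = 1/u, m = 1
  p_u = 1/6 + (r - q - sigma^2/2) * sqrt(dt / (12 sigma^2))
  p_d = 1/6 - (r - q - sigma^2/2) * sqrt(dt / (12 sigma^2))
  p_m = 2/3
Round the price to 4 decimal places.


Answer: Price = V(0,0) = 2.6276

Derivation:
dt = T/N = 0.333333; dx = sigma*sqrt(3*dt) = 0.400000
u = exp(dx) = 1.491825; d = 1/u = 0.670320
p_u = 0.138333, p_m = 0.666667, p_d = 0.195000
Discount per step: exp(-r*dt) = 0.996008
Stock lattice S(k, j) with j the centered position index:
  k=0: S(0,+0) = 21.8100
  k=1: S(1,-1) = 14.6197; S(1,+0) = 21.8100; S(1,+1) = 32.5367
  k=2: S(2,-2) = 9.7999; S(2,-1) = 14.6197; S(2,+0) = 21.8100; S(2,+1) = 32.5367; S(2,+2) = 48.5390
  k=3: S(3,-3) = 6.5690; S(3,-2) = 9.7999; S(3,-1) = 14.6197; S(3,+0) = 21.8100; S(3,+1) = 32.5367; S(3,+2) = 48.5390; S(3,+3) = 72.4118
Terminal payoffs V(N, j) = max(S_T - K, 0):
  V(3,-3) = 0.000000; V(3,-2) = 0.000000; V(3,-1) = 0.000000; V(3,+0) = 0.000000; V(3,+1) = 8.206697; V(3,+2) = 24.209048; V(3,+3) = 48.081750
Backward induction: V(k, j) = exp(-r*dt) * [p_u * V(k+1, j+1) + p_m * V(k+1, j) + p_d * V(k+1, j-1)]
  V(2,-2) = exp(-r*dt) * [p_u*0.000000 + p_m*0.000000 + p_d*0.000000] = 0.000000
  V(2,-1) = exp(-r*dt) * [p_u*0.000000 + p_m*0.000000 + p_d*0.000000] = 0.000000
  V(2,+0) = exp(-r*dt) * [p_u*8.206697 + p_m*0.000000 + p_d*0.000000] = 1.130728
  V(2,+1) = exp(-r*dt) * [p_u*24.209048 + p_m*8.206697 + p_d*0.000000] = 8.784840
  V(2,+2) = exp(-r*dt) * [p_u*48.081750 + p_m*24.209048 + p_d*8.206697] = 24.293611
  V(1,-1) = exp(-r*dt) * [p_u*1.130728 + p_m*0.000000 + p_d*0.000000] = 0.155793
  V(1,+0) = exp(-r*dt) * [p_u*8.784840 + p_m*1.130728 + p_d*0.000000] = 1.961194
  V(1,+1) = exp(-r*dt) * [p_u*24.293611 + p_m*8.784840 + p_d*1.130728] = 9.399993
  V(0,+0) = exp(-r*dt) * [p_u*9.399993 + p_m*1.961194 + p_d*0.155793] = 2.627643


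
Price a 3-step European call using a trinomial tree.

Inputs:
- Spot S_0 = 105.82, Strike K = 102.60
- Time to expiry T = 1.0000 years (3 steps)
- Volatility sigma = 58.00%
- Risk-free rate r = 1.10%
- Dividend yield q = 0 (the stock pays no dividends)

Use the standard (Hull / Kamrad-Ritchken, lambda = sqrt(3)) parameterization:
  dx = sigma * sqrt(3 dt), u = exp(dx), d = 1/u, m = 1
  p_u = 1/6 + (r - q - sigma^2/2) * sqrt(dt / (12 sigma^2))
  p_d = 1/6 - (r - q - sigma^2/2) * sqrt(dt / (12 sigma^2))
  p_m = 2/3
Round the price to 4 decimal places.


dt = T/N = 0.333333; dx = sigma*sqrt(3*dt) = 0.580000
u = exp(dx) = 1.786038; d = 1/u = 0.559898
p_u = 0.121494, p_m = 0.666667, p_d = 0.211839
Discount per step: exp(-r*dt) = 0.996340
Stock lattice S(k, j) with j the centered position index:
  k=0: S(0,+0) = 105.8200
  k=1: S(1,-1) = 59.2484; S(1,+0) = 105.8200; S(1,+1) = 188.9986
  k=2: S(2,-2) = 33.1731; S(2,-1) = 59.2484; S(2,+0) = 105.8200; S(2,+1) = 188.9986; S(2,+2) = 337.5587
  k=3: S(3,-3) = 18.5736; S(3,-2) = 33.1731; S(3,-1) = 59.2484; S(3,+0) = 105.8200; S(3,+1) = 188.9986; S(3,+2) = 337.5587; S(3,+3) = 602.8929
Terminal payoffs V(N, j) = max(S_T - K, 0):
  V(3,-3) = 0.000000; V(3,-2) = 0.000000; V(3,-1) = 0.000000; V(3,+0) = 3.220000; V(3,+1) = 86.398587; V(3,+2) = 234.958739; V(3,+3) = 500.292881
Backward induction: V(k, j) = exp(-r*dt) * [p_u * V(k+1, j+1) + p_m * V(k+1, j) + p_d * V(k+1, j-1)]
  V(2,-2) = exp(-r*dt) * [p_u*0.000000 + p_m*0.000000 + p_d*0.000000] = 0.000000
  V(2,-1) = exp(-r*dt) * [p_u*3.220000 + p_m*0.000000 + p_d*0.000000] = 0.389780
  V(2,+0) = exp(-r*dt) * [p_u*86.398587 + p_m*3.220000 + p_d*0.000000] = 12.597323
  V(2,+1) = exp(-r*dt) * [p_u*234.958739 + p_m*86.398587 + p_d*3.220000] = 86.509532
  V(2,+2) = exp(-r*dt) * [p_u*500.292881 + p_m*234.958739 + p_d*86.398587] = 234.861726
  V(1,-1) = exp(-r*dt) * [p_u*12.597323 + p_m*0.389780 + p_d*0.000000] = 1.783803
  V(1,+0) = exp(-r*dt) * [p_u*86.509532 + p_m*12.597323 + p_d*0.389780] = 18.921690
  V(1,+1) = exp(-r*dt) * [p_u*234.861726 + p_m*86.509532 + p_d*12.597323] = 88.550695
  V(0,+0) = exp(-r*dt) * [p_u*88.550695 + p_m*18.921690 + p_d*1.783803] = 23.663813

Answer: Price = V(0,0) = 23.6638


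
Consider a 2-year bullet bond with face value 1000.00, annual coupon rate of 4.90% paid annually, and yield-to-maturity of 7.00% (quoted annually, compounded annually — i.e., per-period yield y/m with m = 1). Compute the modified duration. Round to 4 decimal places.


Answer: Modified duration = 1.8247

Derivation:
Coupon per period c = face * coupon_rate / m = 49.000000
Periods per year m = 1; per-period yield y/m = 0.070000
Number of cashflows N = 2
Cashflows (t years, CF_t, discount factor 1/(1+y/m)^(m*t), PV):
  t = 1.0000: CF_t = 49.000000, DF = 0.934579, PV = 45.794393
  t = 2.0000: CF_t = 1049.000000, DF = 0.873439, PV = 916.237226
Price P = sum_t PV_t = 962.031618
First compute Macaulay numerator sum_t t * PV_t:
  t * PV_t at t = 1.0000: 45.794393
  t * PV_t at t = 2.0000: 1832.474452
Macaulay duration D = 1878.268844 / 962.031618 = 1.952398
Modified duration = D / (1 + y/m) = 1.952398 / (1 + 0.070000) = 1.824671


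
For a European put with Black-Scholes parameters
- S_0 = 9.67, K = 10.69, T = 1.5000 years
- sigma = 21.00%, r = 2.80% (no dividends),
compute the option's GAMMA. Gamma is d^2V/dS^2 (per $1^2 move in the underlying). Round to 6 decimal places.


d1 = -0.0980006459; d2 = -0.3551970689
phi(d1) = 0.3970311267; exp(-qT) = 1.0000000000; exp(-rT) = 0.9588697806
Gamma = exp(-qT) * phi(d1) / (S * sigma * sqrt(T)) = 1.0000000000 * 0.3970311267 / (9.6700 * 0.2100 * 1.2247448714) = 0.159637

Answer: Gamma = 0.159637


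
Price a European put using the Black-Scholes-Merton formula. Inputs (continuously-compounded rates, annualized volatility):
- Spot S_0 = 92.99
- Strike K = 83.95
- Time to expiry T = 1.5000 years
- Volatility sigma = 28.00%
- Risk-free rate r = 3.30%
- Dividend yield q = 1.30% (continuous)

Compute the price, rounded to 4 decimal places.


d1 = (ln(S/K) + (r - q + 0.5*sigma^2) * T) / (sigma * sqrt(T)) = 0.55717312
d2 = d1 - sigma * sqrt(T) = 0.21424455
exp(-rT) = 0.95170516; exp(-qT) = 0.98068890
P = K * exp(-rT) * N(-d2) - S_0 * exp(-qT) * N(-d1)
N(-d1) = 0.28870458; N(-d2) = 0.41517818
P = 83.9500 * 0.95170516 * 0.41517818 - 92.9900 * 0.98068890 * 0.28870458 = 6.8427

Answer: Price = 6.8427


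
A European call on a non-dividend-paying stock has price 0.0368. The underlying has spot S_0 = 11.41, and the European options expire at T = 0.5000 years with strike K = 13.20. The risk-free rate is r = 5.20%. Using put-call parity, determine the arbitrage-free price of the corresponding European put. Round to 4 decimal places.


Put-call parity: C - P = S_0 * exp(-qT) - K * exp(-rT).
S_0 * exp(-qT) = 11.4100 * 1.00000000 = 11.41000000
K * exp(-rT) = 13.2000 * 0.97433509 = 12.86122318
P = C - S*exp(-qT) + K*exp(-rT)
P = 0.0368 - 11.41000000 + 12.86122318 = 1.4880

Answer: Put price = 1.4880


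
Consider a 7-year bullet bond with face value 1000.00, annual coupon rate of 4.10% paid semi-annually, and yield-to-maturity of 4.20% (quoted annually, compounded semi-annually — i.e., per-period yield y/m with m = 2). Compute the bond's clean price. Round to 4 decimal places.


Answer: Price = 993.9893

Derivation:
Coupon per period c = face * coupon_rate / m = 20.500000
Periods per year m = 2; per-period yield y/m = 0.021000
Number of cashflows N = 14
Cashflows (t years, CF_t, discount factor 1/(1+y/m)^(m*t), PV):
  t = 0.5000: CF_t = 20.500000, DF = 0.979432, PV = 20.078355
  t = 1.0000: CF_t = 20.500000, DF = 0.959287, PV = 19.665382
  t = 1.5000: CF_t = 20.500000, DF = 0.939556, PV = 19.260903
  t = 2.0000: CF_t = 20.500000, DF = 0.920231, PV = 18.864743
  t = 2.5000: CF_t = 20.500000, DF = 0.901304, PV = 18.476732
  t = 3.0000: CF_t = 20.500000, DF = 0.882766, PV = 18.096701
  t = 3.5000: CF_t = 20.500000, DF = 0.864609, PV = 17.724487
  t = 4.0000: CF_t = 20.500000, DF = 0.846826, PV = 17.359928
  t = 4.5000: CF_t = 20.500000, DF = 0.829408, PV = 17.002868
  t = 5.0000: CF_t = 20.500000, DF = 0.812349, PV = 16.653152
  t = 5.5000: CF_t = 20.500000, DF = 0.795640, PV = 16.310629
  t = 6.0000: CF_t = 20.500000, DF = 0.779276, PV = 15.975150
  t = 6.5000: CF_t = 20.500000, DF = 0.763247, PV = 15.646572
  t = 7.0000: CF_t = 1020.500000, DF = 0.747549, PV = 762.873659
Price P = sum_t PV_t = 993.989260


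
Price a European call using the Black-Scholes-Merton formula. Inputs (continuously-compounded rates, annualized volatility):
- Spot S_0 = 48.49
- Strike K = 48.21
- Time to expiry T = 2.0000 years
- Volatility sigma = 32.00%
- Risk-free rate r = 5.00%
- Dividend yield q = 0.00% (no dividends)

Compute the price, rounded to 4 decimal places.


d1 = (ln(S/K) + (r - q + 0.5*sigma^2) * T) / (sigma * sqrt(T)) = 0.46004173
d2 = d1 - sigma * sqrt(T) = 0.00749339
exp(-rT) = 0.90483742; exp(-qT) = 1.00000000
C = S_0 * exp(-qT) * N(d1) - K * exp(-rT) * N(d2)
N(d1) = 0.67725687; N(d2) = 0.50298940
C = 48.4900 * 1.00000000 * 0.67725687 - 48.2100 * 0.90483742 * 0.50298940 = 10.8987

Answer: Price = 10.8987


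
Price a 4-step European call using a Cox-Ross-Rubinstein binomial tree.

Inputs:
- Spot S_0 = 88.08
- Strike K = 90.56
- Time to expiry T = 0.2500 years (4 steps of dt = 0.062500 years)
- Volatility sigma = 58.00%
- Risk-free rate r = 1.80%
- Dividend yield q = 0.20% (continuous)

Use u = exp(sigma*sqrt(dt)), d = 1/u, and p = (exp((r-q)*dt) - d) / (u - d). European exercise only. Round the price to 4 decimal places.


Answer: Price = V(0,0) = 9.0437

Derivation:
dt = T/N = 0.062500
u = exp(sigma*sqrt(dt)) = 1.156040; d = 1/u = 0.865022
p = (exp((r-q)*dt) - d) / (u - d) = 0.467251
Discount per step: exp(-r*dt) = 0.998876
Stock lattice S(k, i) with i counting down-moves:
  k=0: S(0,0) = 88.0800
  k=1: S(1,0) = 101.8240; S(1,1) = 76.1912
  k=2: S(2,0) = 117.7125; S(2,1) = 88.0800; S(2,2) = 65.9071
  k=3: S(3,0) = 136.0803; S(3,1) = 101.8240; S(3,2) = 76.1912; S(3,3) = 57.0111
  k=4: S(4,0) = 157.3143; S(4,1) = 117.7125; S(4,2) = 88.0800; S(4,3) = 65.9071; S(4,4) = 49.3158
Terminal payoffs V(N, i) = max(S_T - K, 0):
  V(4,0) = 66.754265; V(4,1) = 27.152533; V(4,2) = 0.000000; V(4,3) = 0.000000; V(4,4) = 0.000000
Backward induction: V(k, i) = exp(-r*dt) * [p * V(k+1, i) + (1-p) * V(k+1, i+1)].
  V(3,0) = exp(-r*dt) * [p*66.754265 + (1-p)*27.152533] = 45.605160
  V(3,1) = exp(-r*dt) * [p*27.152533 + (1-p)*0.000000] = 12.672792
  V(3,2) = exp(-r*dt) * [p*0.000000 + (1-p)*0.000000] = 0.000000
  V(3,3) = exp(-r*dt) * [p*0.000000 + (1-p)*0.000000] = 0.000000
  V(2,0) = exp(-r*dt) * [p*45.605160 + (1-p)*12.672792] = 28.028934
  V(2,1) = exp(-r*dt) * [p*12.672792 + (1-p)*0.000000] = 5.914721
  V(2,2) = exp(-r*dt) * [p*0.000000 + (1-p)*0.000000] = 0.000000
  V(1,0) = exp(-r*dt) * [p*28.028934 + (1-p)*5.914721] = 16.229348
  V(1,1) = exp(-r*dt) * [p*5.914721 + (1-p)*0.000000] = 2.760554
  V(0,0) = exp(-r*dt) * [p*16.229348 + (1-p)*2.760554] = 9.043686


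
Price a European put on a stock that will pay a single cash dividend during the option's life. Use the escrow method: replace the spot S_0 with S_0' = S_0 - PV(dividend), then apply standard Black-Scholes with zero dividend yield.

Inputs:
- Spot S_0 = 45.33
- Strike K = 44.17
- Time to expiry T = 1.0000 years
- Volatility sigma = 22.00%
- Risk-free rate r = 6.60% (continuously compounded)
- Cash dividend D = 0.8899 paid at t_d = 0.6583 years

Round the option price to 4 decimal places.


PV(D) = D * exp(-r * t_d) = 0.8899 * 0.95748253 = 0.85206371
S_0' = S_0 - PV(D) = 45.3300 - 0.85206371 = 44.47793629
d1 = (ln(S_0'/K) + (r + sigma^2/2)*T) / (sigma*sqrt(T)) = 0.44157921
d2 = d1 - sigma*sqrt(T) = 0.22157921
exp(-rT) = 0.93613086
N(-d1) = 0.32939686; N(-d2) = 0.41232073
P = K * exp(-rT) * N(-d2) - S_0' * N(-d1) = 44.1700 * 0.93613086 * 0.41232073 - 44.47793629 * 0.32939686 = 2.3981

Answer: Price = 2.3981


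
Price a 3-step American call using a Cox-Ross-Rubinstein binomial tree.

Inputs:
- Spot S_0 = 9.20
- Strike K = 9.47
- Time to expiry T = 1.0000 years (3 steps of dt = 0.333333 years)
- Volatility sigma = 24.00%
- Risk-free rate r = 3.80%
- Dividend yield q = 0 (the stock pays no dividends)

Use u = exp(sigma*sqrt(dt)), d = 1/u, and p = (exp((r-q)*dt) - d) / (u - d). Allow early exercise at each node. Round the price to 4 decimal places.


dt = T/N = 0.333333
u = exp(sigma*sqrt(dt)) = 1.148623; d = 1/u = 0.870607
p = (exp((r-q)*dt) - d) / (u - d) = 0.511265
Discount per step: exp(-r*dt) = 0.987413
Stock lattice S(k, i) with i counting down-moves:
  k=0: S(0,0) = 9.2000
  k=1: S(1,0) = 10.5673; S(1,1) = 8.0096
  k=2: S(2,0) = 12.1379; S(2,1) = 9.2000; S(2,2) = 6.9732
  k=3: S(3,0) = 13.9419; S(3,1) = 10.5673; S(3,2) = 8.0096; S(3,3) = 6.0709
Terminal payoffs V(N, i) = max(S_T - K, 0):
  V(3,0) = 4.471858; V(3,1) = 1.097334; V(3,2) = 0.000000; V(3,3) = 0.000000
Backward induction: V(k, i) = exp(-r*dt) * [p * V(k+1, i) + (1-p) * V(k+1, i+1)]; then take max(V_cont, immediate exercise) for American.
  V(2,0) = exp(-r*dt) * [p*4.471858 + (1-p)*1.097334] = 2.787083; exercise = 2.667886; V(2,0) = max -> 2.787083
  V(2,1) = exp(-r*dt) * [p*1.097334 + (1-p)*0.000000] = 0.553967; exercise = 0.000000; V(2,1) = max -> 0.553967
  V(2,2) = exp(-r*dt) * [p*0.000000 + (1-p)*0.000000] = 0.000000; exercise = 0.000000; V(2,2) = max -> 0.000000
  V(1,0) = exp(-r*dt) * [p*2.787083 + (1-p)*0.553967] = 1.674338; exercise = 1.097334; V(1,0) = max -> 1.674338
  V(1,1) = exp(-r*dt) * [p*0.553967 + (1-p)*0.000000] = 0.279659; exercise = 0.000000; V(1,1) = max -> 0.279659
  V(0,0) = exp(-r*dt) * [p*1.674338 + (1-p)*0.279659] = 0.980215; exercise = 0.000000; V(0,0) = max -> 0.980215

Answer: Price = V(0,0) = 0.9802


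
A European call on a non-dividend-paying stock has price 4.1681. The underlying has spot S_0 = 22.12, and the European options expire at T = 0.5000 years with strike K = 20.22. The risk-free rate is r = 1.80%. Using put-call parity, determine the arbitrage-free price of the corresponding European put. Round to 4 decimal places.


Answer: Put price = 2.0869

Derivation:
Put-call parity: C - P = S_0 * exp(-qT) - K * exp(-rT).
S_0 * exp(-qT) = 22.1200 * 1.00000000 = 22.12000000
K * exp(-rT) = 20.2200 * 0.99104038 = 20.03883646
P = C - S*exp(-qT) + K*exp(-rT)
P = 4.1681 - 22.12000000 + 20.03883646 = 2.0869


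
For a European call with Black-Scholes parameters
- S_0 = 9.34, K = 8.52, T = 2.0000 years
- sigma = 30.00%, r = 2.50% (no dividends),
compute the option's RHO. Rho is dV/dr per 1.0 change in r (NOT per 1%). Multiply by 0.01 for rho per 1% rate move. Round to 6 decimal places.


d1 = 0.5465697628; d2 = 0.1223056941
phi(d1) = 0.3435894526; exp(-qT) = 1.0000000000; exp(-rT) = 0.9512294245
N(d2) = 0.5486715387
Rho = K*T*exp(-rT)*N(d2) = 8.5200 * 2.0000 * 0.9512294245 * 0.5486715387 = 8.893389

Answer: Rho = 8.893389


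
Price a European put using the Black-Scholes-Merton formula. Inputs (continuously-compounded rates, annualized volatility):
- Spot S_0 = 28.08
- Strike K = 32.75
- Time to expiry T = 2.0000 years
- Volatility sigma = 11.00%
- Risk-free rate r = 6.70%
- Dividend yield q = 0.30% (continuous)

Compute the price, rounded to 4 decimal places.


Answer: Price = 2.1426

Derivation:
d1 = (ln(S/K) + (r - q + 0.5*sigma^2) * T) / (sigma * sqrt(T)) = -0.08835867
d2 = d1 - sigma * sqrt(T) = -0.24392216
exp(-rT) = 0.87459006; exp(-qT) = 0.99401796
P = K * exp(-rT) * N(-d2) - S_0 * exp(-qT) * N(-d1)
N(-d1) = 0.53520419; N(-d2) = 0.59635445
P = 32.7500 * 0.87459006 * 0.59635445 - 28.0800 * 0.99401796 * 0.53520419 = 2.1426


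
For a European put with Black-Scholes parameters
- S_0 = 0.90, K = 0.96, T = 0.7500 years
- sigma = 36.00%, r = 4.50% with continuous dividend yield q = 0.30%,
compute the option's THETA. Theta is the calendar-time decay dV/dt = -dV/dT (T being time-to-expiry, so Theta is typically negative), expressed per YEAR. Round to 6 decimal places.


d1 = 0.0499134667; d2 = -0.2618556786
phi(d1) = 0.3984456365; exp(-qT) = 0.9977525294; exp(-rT) = 0.9668131777
Theta = -S*exp(-qT)*phi(d1)*sigma/(2*sqrt(T)) + r*K*exp(-rT)*N(-d2) - q*S*exp(-qT)*N(-d1)
N(-d1) = 0.4800956729; N(-d2) = 0.6032836446; sqrt(T) = 0.8660254038
Term 1 = -0.9000 * 0.9977525294 * 0.3984456365 * 0.3600 / (2 * 0.8660254038) = -0.0743663207
Term 2 = 0.0450 * 0.9600 * 0.9668131777 * 0.6032836446 = 0.0251969433
Term 3 = -0.0030 * 0.9000 * 0.9977525294 * 0.4800956729 = -0.0012933450
Theta = -0.0743663207 + (0.0251969433) + (-0.0012933450) = -0.050463

Answer: Theta = -0.050463


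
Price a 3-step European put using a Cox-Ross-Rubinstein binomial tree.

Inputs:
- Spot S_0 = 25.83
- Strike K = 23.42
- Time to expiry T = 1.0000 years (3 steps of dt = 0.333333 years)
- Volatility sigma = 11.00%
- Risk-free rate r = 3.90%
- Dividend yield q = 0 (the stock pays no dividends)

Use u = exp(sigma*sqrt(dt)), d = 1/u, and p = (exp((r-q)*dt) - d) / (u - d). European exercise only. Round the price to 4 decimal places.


dt = T/N = 0.333333
u = exp(sigma*sqrt(dt)) = 1.065569; d = 1/u = 0.938466
p = (exp((r-q)*dt) - d) / (u - d) = 0.587076
Discount per step: exp(-r*dt) = 0.987084
Stock lattice S(k, i) with i counting down-moves:
  k=0: S(0,0) = 25.8300
  k=1: S(1,0) = 27.5236; S(1,1) = 24.2406
  k=2: S(2,0) = 29.3283; S(2,1) = 25.8300; S(2,2) = 22.7490
  k=3: S(3,0) = 31.2513; S(3,1) = 27.5236; S(3,2) = 24.2406; S(3,3) = 21.3491
Terminal payoffs V(N, i) = max(K - S_T, 0):
  V(3,0) = 0.000000; V(3,1) = 0.000000; V(3,2) = 0.000000; V(3,3) = 2.070869
Backward induction: V(k, i) = exp(-r*dt) * [p * V(k+1, i) + (1-p) * V(k+1, i+1)].
  V(2,0) = exp(-r*dt) * [p*0.000000 + (1-p)*0.000000] = 0.000000
  V(2,1) = exp(-r*dt) * [p*0.000000 + (1-p)*0.000000] = 0.000000
  V(2,2) = exp(-r*dt) * [p*0.000000 + (1-p)*2.070869] = 0.844068
  V(1,0) = exp(-r*dt) * [p*0.000000 + (1-p)*0.000000] = 0.000000
  V(1,1) = exp(-r*dt) * [p*0.000000 + (1-p)*0.844068] = 0.344035
  V(0,0) = exp(-r*dt) * [p*0.000000 + (1-p)*0.344035] = 0.140225

Answer: Price = V(0,0) = 0.1402
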